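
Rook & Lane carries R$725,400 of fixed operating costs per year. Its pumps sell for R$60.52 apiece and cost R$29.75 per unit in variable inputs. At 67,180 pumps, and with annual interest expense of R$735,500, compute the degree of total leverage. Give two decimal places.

Total contribution margin = 67,180 × R$30.77 = R$2,067,128.60.
EBIT = R$2,067,128.60 − R$725,400 = R$1,341,728.60. Interest = R$735,500.00.
DOL = R$2,067,128.60 ÷ R$1,341,728.60 = 1.5406; DFL = R$1,341,728.60 ÷ R$606,228.60 = 2.2132.
Combined leverage = 1.5406 × 2.2132 = 3.4097.

3.41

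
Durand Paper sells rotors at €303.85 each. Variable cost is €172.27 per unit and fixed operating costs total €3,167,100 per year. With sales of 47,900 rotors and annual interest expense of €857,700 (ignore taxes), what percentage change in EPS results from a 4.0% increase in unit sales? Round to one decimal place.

Total contribution margin = 47,900 × €131.58 = €6,302,682.00.
Subtracting fixed costs: EBIT = €6,302,682.00 − €3,167,100 = €3,135,582.00.
After interest of €857,700.00, pre-tax earnings = €2,277,882.00.
Degree of combined leverage = contribution ÷ (EBIT − I) = €6,302,682.00 ÷ €2,277,882.00 = 2.7669.
EPS therefore changes by 2.7669 × (+4.0%) = +11.1%.

+11.1%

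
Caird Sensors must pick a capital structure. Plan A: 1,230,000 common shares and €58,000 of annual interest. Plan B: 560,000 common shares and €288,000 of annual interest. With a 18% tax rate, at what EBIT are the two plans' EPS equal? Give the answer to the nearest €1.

At indifference, (EBIT − 58,000)(1 − t)/1,230,000 = (EBIT − 288,000)(1 − t)/560,000.
Cancelling (1 − t) and cross-multiplying: 560,000·(EBIT − 58,000) = 1,230,000·(EBIT − 288,000).
EBIT × (1,230,000 − 560,000) = 288,000 × 1,230,000 − 58,000 × 560,000 = 321,760,000,000, so EBIT = 321,760,000,000 ÷ 670,000 = 480,238.81.

€480,239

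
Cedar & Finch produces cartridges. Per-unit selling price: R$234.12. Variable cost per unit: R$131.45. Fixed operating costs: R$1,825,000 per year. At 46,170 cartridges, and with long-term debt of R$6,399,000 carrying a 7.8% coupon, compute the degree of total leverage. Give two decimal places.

At 46,170 units, contribution = 46,170 × R$102.67 = R$4,740,273.90.
Subtracting fixed costs: EBIT = R$4,740,273.90 − R$1,825,000 = R$2,915,273.90. Interest = R$499,122.00, so EBIT − I = R$2,416,151.90.
Degree of total leverage = total CM / (EBIT − interest) = R$4,740,273.90 / R$2,416,151.90 = 1.9619.

1.96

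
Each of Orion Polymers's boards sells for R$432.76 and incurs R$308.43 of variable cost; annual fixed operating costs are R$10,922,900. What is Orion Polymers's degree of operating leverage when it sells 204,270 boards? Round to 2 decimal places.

1.75

At 204,270 units, contribution = 204,270 × R$124.33 = R$25,396,889.10.
EBIT = R$25,396,889.10 − R$10,922,900 = R$14,473,989.10.
Degree of operating leverage = R$25,396,889.10 / R$14,473,989.10 = 1.7547.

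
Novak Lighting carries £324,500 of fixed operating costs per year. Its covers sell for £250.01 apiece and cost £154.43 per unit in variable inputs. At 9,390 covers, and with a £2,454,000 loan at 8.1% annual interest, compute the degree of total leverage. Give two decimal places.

At 9,390 units, contribution = 9,390 × £95.58 = £897,496.20.
Subtracting fixed costs: EBIT = £897,496.20 − £324,500 = £572,996.20. Interest = £198,774.00, so EBIT − I = £374,222.20.
DCL = contribution ÷ (EBIT − I) = £897,496.20 ÷ £374,222.20 = 2.3983.

2.40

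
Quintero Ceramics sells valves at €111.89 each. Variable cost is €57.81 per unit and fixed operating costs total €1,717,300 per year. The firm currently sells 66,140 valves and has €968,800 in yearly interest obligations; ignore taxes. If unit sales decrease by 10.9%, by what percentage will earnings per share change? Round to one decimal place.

Total contribution margin = 66,140 × €54.08 = €3,576,851.20.
EBIT = €3,576,851.20 − €1,717,300 = €1,859,551.20.
After interest of €968,800.00, pre-tax earnings = €890,751.20.
Degree of combined leverage = contribution ÷ (EBIT − I) = €3,576,851.20 ÷ €890,751.20 = 4.0155.
EPS therefore changes by 4.0155 × (-10.9%) = -43.8%.

-43.8%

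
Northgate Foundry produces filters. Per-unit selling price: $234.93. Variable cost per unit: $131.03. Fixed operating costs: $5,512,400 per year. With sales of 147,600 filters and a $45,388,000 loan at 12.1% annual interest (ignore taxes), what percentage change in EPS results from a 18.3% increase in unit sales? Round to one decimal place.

Total contribution margin = 147,600 × $103.90 = $15,335,640.00.
EBIT = $15,335,640.00 − $5,512,400 = $9,823,240.00.
After interest of $5,491,948.00, pre-tax earnings = $4,331,292.00.
DCL = total CM / (EBIT − I) = $15,335,640.00 / $4,331,292.00 = 3.5407.
EPS therefore changes by 3.5407 × (+18.3%) = +64.8%.

+64.8%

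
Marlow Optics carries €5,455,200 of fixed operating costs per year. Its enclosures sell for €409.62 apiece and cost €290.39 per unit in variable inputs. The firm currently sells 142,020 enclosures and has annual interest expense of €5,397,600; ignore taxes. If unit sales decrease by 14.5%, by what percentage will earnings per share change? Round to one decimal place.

-40.4%

Contribution at this volume is 142,020 × €119.23 = €16,933,044.60.
Subtracting fixed costs: EBIT = €16,933,044.60 − €5,455,200 = €11,477,844.60.
Interest = €5,397,600.00, so EBIT − I = €6,080,244.60.
Degree of combined leverage = contribution ÷ (EBIT − I) = €16,933,044.60 ÷ €6,080,244.60 = 2.7849.
EPS therefore changes by 2.7849 × (-14.5%) = -40.4%.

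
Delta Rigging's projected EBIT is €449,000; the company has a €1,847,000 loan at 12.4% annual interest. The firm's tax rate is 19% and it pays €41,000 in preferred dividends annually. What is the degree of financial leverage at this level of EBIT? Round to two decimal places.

Annual interest charges come to €229,028.00.
Pre-tax preferred-dividend burden = €41,000 ÷ (1 − 0.19) = €50,617.28.
DFL = EBIT ÷ [EBIT − I − D_p/(1−t)] = €449,000 ÷ [€449,000 − €229,028.00 − €50,617.28] = €449,000 ÷ €169,354.72 = 2.6512.

2.65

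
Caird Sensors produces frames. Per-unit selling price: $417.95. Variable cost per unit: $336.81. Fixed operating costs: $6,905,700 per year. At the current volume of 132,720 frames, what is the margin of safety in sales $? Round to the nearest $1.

Each unit contributes $417.95 − $336.81 = $81.14. Break-even units = $6,905,700 ÷ $81.14 = 85,108.45; break-even revenue = 85,108.45 × $417.95 = $35,571,078.57.
Current sales = 132,720 × $417.95 = $55,470,324.00.
Margin of safety = $55,470,324.00 − $35,571,078.57 = $19,899,245.

$19,899,245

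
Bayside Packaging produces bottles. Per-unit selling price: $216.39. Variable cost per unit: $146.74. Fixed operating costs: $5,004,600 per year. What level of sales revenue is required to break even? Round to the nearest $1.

CM per unit = $216.39 − $146.74 = $69.65; CM ratio = $69.65 / $216.39 = 0.3219.
Break-even revenue = fixed costs × price ÷ CM = $5,004,600 × $216.39 ÷ $69.65 = $15,548,390.

$15,548,390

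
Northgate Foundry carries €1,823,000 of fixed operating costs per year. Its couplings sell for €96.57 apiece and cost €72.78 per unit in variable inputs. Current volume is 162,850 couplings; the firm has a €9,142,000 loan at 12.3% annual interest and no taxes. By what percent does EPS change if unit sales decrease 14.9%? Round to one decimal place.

-62.3%

At 162,850 units, contribution = 162,850 × €23.79 = €3,874,201.50.
Operating income = contribution − fixed costs = €3,874,201.50 − €1,823,000 = €2,051,201.50.
After interest of €1,124,466.00, pre-tax earnings = €926,735.50.
Degree of combined leverage = contribution ÷ (EBIT − I) = €3,874,201.50 ÷ €926,735.50 = 4.1805.
EPS therefore changes by 4.1805 × (-14.9%) = -62.3%.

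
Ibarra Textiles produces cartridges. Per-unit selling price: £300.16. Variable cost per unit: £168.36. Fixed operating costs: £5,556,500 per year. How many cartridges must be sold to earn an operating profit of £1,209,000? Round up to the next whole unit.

51,332 cartridges

Each unit contributes £300.16 − £168.36 = £131.80.
Required volume = (fixed costs + target profit) ÷ CM = (£5,556,500 + £1,209,000) ÷ £131.80 = 51,331.56, so 51,332 cartridges.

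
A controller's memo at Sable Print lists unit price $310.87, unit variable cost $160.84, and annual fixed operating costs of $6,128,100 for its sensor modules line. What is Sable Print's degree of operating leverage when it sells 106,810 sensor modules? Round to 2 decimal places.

1.62

Contribution at this volume is 106,810 × $150.03 = $16,024,704.30.
Subtracting fixed costs: EBIT = $16,024,704.30 − $6,128,100 = $9,896,604.30.
So DOL = total CM / EBIT = $16,024,704.30 / $9,896,604.30 = 1.6192.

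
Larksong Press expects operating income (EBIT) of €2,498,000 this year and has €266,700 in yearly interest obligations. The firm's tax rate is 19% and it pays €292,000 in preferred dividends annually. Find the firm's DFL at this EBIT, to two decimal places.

Annual interest charges come to €266,700.00.
Pre-tax preferred-dividend burden = €292,000 ÷ (1 − 0.19) = €360,493.83.
DFL = EBIT ÷ [EBIT − I − D_p/(1−t)] = €2,498,000 ÷ [€2,498,000 − €266,700.00 − €360,493.83] = €2,498,000 ÷ €1,870,806.17 = 1.3353.

1.34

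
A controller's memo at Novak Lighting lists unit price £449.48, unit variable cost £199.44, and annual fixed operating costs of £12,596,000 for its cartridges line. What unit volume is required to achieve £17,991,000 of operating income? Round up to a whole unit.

Contribution margin per unit = £449.48 − £199.44 = £250.04.
Need Q such that Q × £250.04 − £12,596,000 = £17,991,000, i.e. Q = £30,587,000 / £250.04 = 122,328.43 → 122,329.

122,329 cartridges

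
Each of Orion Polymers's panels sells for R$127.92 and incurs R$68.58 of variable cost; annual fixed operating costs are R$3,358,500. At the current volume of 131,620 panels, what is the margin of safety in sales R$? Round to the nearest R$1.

R$9,596,869

Each unit contributes R$127.92 − R$68.58 = R$59.34. Break-even units = R$3,358,500 ÷ R$59.34 = 56,597.57; break-even revenue = 56,597.57 × R$127.92 = R$7,239,961.58.
Actual sales revenue = 131,620 × R$127.92 = R$16,836,830.40.
Margin of safety = R$16,836,830.40 − R$7,239,961.58 = R$9,596,869.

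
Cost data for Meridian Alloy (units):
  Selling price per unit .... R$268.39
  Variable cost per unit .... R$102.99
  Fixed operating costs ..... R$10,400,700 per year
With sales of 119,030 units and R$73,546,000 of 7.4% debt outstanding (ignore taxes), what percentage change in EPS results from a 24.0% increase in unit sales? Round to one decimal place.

+122.9%

Total contribution margin = 119,030 × R$165.40 = R$19,687,562.00.
Subtracting fixed costs: EBIT = R$19,687,562.00 − R$10,400,700 = R$9,286,862.00.
Interest = R$5,442,404.00, so EBIT − I = R$3,844,458.00.
Degree of combined leverage = contribution ÷ (EBIT − I) = R$19,687,562.00 ÷ R$3,844,458.00 = 5.1210.
EPS therefore changes by 5.1210 × (+24.0%) = +122.9%.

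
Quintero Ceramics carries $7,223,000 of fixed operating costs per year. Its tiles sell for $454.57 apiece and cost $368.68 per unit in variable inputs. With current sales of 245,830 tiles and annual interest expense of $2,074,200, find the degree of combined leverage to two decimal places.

1.79

Total contribution margin = 245,830 × $85.89 = $21,114,338.70.
Operating income = contribution − fixed costs = $21,114,338.70 − $7,223,000 = $13,891,338.70. Interest = $2,074,200.00, so EBIT − I = $11,817,138.70.
Degree of total leverage = total CM / (EBIT − interest) = $21,114,338.70 / $11,817,138.70 = 1.7868.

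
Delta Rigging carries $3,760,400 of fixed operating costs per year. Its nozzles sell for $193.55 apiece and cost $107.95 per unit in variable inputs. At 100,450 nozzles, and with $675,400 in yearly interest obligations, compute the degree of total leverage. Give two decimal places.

Total contribution margin = 100,450 × $85.60 = $8,598,520.00.
Subtracting fixed costs: EBIT = $8,598,520.00 − $3,760,400 = $4,838,120.00. Interest = $675,400.00, so EBIT − I = $4,162,720.00.
DCL = contribution ÷ (EBIT − I) = $8,598,520.00 ÷ $4,162,720.00 = 2.0656.

2.07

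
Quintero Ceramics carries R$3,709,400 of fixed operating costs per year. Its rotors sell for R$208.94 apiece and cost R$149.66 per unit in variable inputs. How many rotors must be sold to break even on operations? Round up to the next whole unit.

62,575 rotors

Each unit contributes R$208.94 − R$149.66 = R$59.28.
Units to break even: R$3,709,400 ÷ R$59.28 = 62,574.22, rounded up to 62,575.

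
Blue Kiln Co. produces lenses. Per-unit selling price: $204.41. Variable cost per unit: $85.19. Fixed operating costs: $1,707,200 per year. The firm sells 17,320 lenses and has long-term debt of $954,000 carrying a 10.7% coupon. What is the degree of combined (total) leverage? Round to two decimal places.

8.08

Total contribution margin = 17,320 × $119.22 = $2,064,890.40.
Subtracting fixed costs: EBIT = $2,064,890.40 − $1,707,200 = $357,690.40. Interest = $102,078.00, so EBIT − I = $255,612.40.
DCL = contribution ÷ (EBIT − I) = $2,064,890.40 ÷ $255,612.40 = 8.0782.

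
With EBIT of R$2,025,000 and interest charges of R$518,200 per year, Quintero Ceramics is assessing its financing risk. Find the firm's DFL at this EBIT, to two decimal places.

Interest = R$518,200.00.
DFL = EBIT ÷ (EBIT − I) = R$2,025,000 ÷ (R$2,025,000 − R$518,200.00) = R$2,025,000 ÷ R$1,506,800.00 = 1.3439.

1.34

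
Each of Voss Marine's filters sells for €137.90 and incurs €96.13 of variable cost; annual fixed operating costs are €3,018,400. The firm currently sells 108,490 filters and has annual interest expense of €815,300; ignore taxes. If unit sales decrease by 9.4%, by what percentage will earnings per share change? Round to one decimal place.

At 108,490 units, contribution = 108,490 × €41.77 = €4,531,627.30.
Subtracting fixed costs: EBIT = €4,531,627.30 − €3,018,400 = €1,513,227.30.
Interest = €815,300.00, so EBIT − I = €697,927.30.
DCL = total CM / (EBIT − I) = €4,531,627.30 / €697,927.30 = 6.4930.
EPS therefore changes by 6.4930 × (-9.4%) = -61.0%.

-61.0%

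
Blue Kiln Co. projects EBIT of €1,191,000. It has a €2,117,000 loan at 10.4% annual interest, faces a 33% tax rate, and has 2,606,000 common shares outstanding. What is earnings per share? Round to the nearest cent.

€0.25

Interest = €220,168.00, so EBT = €1,191,000 − €220,168.00 = €970,832.00.
After tax at 33%: net income = €970,832.00 × 0.67 = €650,457.44.
EPS = €650,457.44 ÷ 2,606,000 = €0.25.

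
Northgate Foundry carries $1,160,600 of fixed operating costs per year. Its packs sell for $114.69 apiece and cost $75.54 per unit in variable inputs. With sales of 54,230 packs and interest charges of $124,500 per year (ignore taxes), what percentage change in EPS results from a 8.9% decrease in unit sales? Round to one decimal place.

Total contribution margin = 54,230 × $39.15 = $2,123,104.50.
EBIT = $2,123,104.50 − $1,160,600 = $962,504.50.
After interest of $124,500.00, pre-tax earnings = $838,004.50.
DCL = total CM / (EBIT − I) = $2,123,104.50 / $838,004.50 = 2.5335.
EPS therefore changes by 2.5335 × (-8.9%) = -22.5%.

-22.5%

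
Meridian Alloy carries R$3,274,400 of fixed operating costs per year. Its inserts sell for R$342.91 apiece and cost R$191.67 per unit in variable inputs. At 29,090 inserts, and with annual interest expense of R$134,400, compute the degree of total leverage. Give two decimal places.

4.44

Total contribution margin = 29,090 × R$151.24 = R$4,399,571.60.
EBIT = R$4,399,571.60 − R$3,274,400 = R$1,125,171.60. Interest = R$134,400.00, so EBIT − I = R$990,771.60.
DCL = contribution ÷ (EBIT − I) = R$4,399,571.60 ÷ R$990,771.60 = 4.4406.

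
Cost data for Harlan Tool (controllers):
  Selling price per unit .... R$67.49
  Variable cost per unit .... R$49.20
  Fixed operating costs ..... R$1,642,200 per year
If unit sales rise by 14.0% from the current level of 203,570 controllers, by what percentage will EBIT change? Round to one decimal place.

+25.0%

Contribution at this volume is 203,570 × R$18.29 = R$3,723,295.30.
EBIT = R$3,723,295.30 − R$1,642,200 = R$2,081,095.30.
DOL = contribution ÷ EBIT = R$3,723,295.30 ÷ R$2,081,095.30 = 1.7891.
Operating income changes by 1.7891 × +14.0% = +25.0%.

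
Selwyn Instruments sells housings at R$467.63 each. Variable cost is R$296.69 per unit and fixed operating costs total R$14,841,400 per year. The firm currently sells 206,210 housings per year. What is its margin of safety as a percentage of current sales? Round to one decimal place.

57.9%

Each unit contributes R$467.63 − R$296.69 = R$170.94. Break-even units = R$14,841,400 ÷ R$170.94 = 86,822.28; break-even revenue = 86,822.28 × R$467.63 = R$40,600,701.31.
Actual sales revenue = 206,210 × R$467.63 = R$96,429,982.30.
Margin of safety = (R$96,429,982.30 − R$40,600,701.31) ÷ R$96,429,982.30 = 57.9%.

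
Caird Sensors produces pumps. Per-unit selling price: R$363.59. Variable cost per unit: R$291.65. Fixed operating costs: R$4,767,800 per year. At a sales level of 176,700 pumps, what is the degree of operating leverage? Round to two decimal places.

Total contribution margin = 176,700 × R$71.94 = R$12,711,798.00.
Subtracting fixed costs: EBIT = R$12,711,798.00 − R$4,767,800 = R$7,943,998.00.
DOL = contribution ÷ EBIT = R$12,711,798.00 ÷ R$7,943,998.00 = 1.6002.

1.60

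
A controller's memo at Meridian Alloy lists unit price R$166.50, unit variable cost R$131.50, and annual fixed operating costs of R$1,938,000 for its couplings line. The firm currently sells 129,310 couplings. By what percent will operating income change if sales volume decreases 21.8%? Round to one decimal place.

-38.1%

Total contribution margin = 129,310 × R$35.00 = R$4,525,850.00.
Subtracting fixed costs: EBIT = R$4,525,850.00 − R$1,938,000 = R$2,587,850.00.
Degree of operating leverage = R$4,525,850.00 / R$2,587,850.00 = 1.7489.
%ΔEBIT = DOL × %ΔSales = 1.7489 × -21.8% = -38.1%.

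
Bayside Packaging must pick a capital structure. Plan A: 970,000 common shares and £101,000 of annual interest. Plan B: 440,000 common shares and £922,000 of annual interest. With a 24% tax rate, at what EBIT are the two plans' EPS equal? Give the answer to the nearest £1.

£1,603,585

Set EPS_A = EPS_B: (EBIT − £101,000)(1 − 0.24) ÷ 970,000 = (EBIT − £922,000)(1 − 0.24) ÷ 440,000.
Cancelling (1 − t) and cross-multiplying: 440,000·(EBIT − 101,000) = 970,000·(EBIT − 922,000).
EBIT × (970,000 − 440,000) = 922,000 × 970,000 − 101,000 × 440,000 = 849,900,000,000, so EBIT = 849,900,000,000 ÷ 530,000 = 1,603,584.91.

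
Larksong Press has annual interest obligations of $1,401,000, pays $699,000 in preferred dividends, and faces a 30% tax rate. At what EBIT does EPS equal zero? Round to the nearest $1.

Grossing the preferred dividend up to pre-tax terms: $699,000 / (1 − 0.30) = $998,571.43.
Financial break-even EBIT = interest + D_p ÷ (1 − t) = $1,401,000 + $998,571.43 = $2,399,571.43.

$2,399,571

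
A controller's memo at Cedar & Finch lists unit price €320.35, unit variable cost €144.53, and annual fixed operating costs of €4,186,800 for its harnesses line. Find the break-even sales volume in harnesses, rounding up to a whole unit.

23,813 harnesses

Contribution margin per unit = €320.35 − €144.53 = €175.82.
Break-even volume = fixed costs ÷ CM per unit = €4,186,800 ÷ €175.82 = 23,812.99, so 23,813 harnesses.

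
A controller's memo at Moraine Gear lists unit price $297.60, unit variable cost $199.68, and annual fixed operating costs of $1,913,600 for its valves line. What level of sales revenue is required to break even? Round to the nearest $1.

CM per unit = $297.60 − $199.68 = $97.92; CM ratio = $97.92 / $297.60 = 0.3290.
Break-even sales = FC ÷ CM ratio = $1,913,600 × $297.60 / $97.92 = $5,815,843.

$5,815,843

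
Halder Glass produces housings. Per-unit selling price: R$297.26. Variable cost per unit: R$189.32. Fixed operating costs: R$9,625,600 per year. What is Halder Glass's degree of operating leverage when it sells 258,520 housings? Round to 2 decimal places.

Total contribution margin = 258,520 × R$107.94 = R$27,904,648.80.
EBIT = R$27,904,648.80 − R$9,625,600 = R$18,279,048.80.
DOL = contribution ÷ EBIT = R$27,904,648.80 ÷ R$18,279,048.80 = 1.5266.

1.53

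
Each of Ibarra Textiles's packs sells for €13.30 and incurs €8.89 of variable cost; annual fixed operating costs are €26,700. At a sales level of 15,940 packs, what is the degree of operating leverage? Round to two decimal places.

At 15,940 units, contribution = 15,940 × €4.41 = €70,295.40.
Operating income = contribution − fixed costs = €70,295.40 − €26,700 = €43,595.40.
DOL = contribution ÷ EBIT = €70,295.40 ÷ €43,595.40 = 1.6124.

1.61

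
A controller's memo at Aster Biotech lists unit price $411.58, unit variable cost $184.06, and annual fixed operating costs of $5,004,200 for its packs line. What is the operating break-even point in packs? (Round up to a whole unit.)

Unit CM = price − variable cost = $411.58 − $184.06 = $227.52.
Break-even volume = fixed costs ÷ CM per unit = $5,004,200 ÷ $227.52 = 21,994.55, so 21,995 packs.

21,995 packs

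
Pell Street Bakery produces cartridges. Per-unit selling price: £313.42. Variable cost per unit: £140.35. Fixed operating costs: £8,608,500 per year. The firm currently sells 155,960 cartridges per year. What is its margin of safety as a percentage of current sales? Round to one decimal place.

Contribution margin per unit = £313.42 − £140.35 = £173.07. Break-even units = £8,608,500 ÷ £173.07 = 49,739.99; break-even revenue = 49,739.99 × £313.42 = £15,589,507.54.
Actual sales revenue = 155,960 × £313.42 = £48,880,983.20.
Margin of safety = (£48,880,983.20 − £15,589,507.54) ÷ £48,880,983.20 = 68.1%.

68.1%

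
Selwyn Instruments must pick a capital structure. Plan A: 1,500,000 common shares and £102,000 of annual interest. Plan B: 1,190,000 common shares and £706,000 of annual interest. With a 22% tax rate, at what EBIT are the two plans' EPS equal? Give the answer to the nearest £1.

£3,024,581

Set EPS_A = EPS_B: (EBIT − £102,000)(1 − 0.22) ÷ 1,500,000 = (EBIT − £706,000)(1 − 0.22) ÷ 1,190,000.
The (1 − t) factor cancels: (EBIT − 102,000) × 1,190,000 = (EBIT − 706,000) × 1,500,000.
EBIT × (1,500,000 − 1,190,000) = 706,000 × 1,500,000 − 102,000 × 1,190,000 = 937,620,000,000, so EBIT = 937,620,000,000 ÷ 310,000 = 3,024,580.65.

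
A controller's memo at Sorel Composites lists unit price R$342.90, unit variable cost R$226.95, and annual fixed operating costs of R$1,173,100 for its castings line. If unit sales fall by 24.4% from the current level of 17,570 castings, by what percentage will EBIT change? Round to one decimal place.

Total contribution margin = 17,570 × R$115.95 = R$2,037,241.50.
Subtracting fixed costs: EBIT = R$2,037,241.50 − R$1,173,100 = R$864,141.50.
DOL = contribution ÷ EBIT = R$2,037,241.50 ÷ R$864,141.50 = 2.3575.
Operating income changes by 2.3575 × -24.4% = -57.5%.

-57.5%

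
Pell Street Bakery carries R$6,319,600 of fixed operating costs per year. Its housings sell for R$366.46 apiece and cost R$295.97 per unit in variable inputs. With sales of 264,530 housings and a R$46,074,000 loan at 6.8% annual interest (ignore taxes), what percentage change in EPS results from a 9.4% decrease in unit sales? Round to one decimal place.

Total contribution margin = 264,530 × R$70.49 = R$18,646,719.70.
Operating income = contribution − fixed costs = R$18,646,719.70 − R$6,319,600 = R$12,327,119.70.
Interest = R$3,133,032.00, so EBIT − I = R$9,194,087.70.
DCL = total CM / (EBIT − I) = R$18,646,719.70 / R$9,194,087.70 = 2.0281.
%ΔEPS = DCL × %ΔSales = 2.0281 × -9.4% = -19.1%.

-19.1%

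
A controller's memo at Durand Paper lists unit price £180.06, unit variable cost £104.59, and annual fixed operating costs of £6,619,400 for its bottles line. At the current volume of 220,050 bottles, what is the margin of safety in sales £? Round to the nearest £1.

Contribution margin per unit = £180.06 − £104.59 = £75.47. Break-even units = £6,619,400 ÷ £75.47 = 87,709.02; break-even revenue = 87,709.02 × £180.06 = £15,792,886.76.
Current sales = 220,050 × £180.06 = £39,622,203.00.
Margin of safety = £39,622,203.00 − £15,792,886.76 = £23,829,316.

£23,829,316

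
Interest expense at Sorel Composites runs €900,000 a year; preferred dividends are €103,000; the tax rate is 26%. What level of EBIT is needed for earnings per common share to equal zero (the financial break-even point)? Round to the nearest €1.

€1,039,189

Grossing the preferred dividend up to pre-tax terms: €103,000 / (1 − 0.26) = €139,189.19.
EPS = 0 when EBIT covers interest plus the pre-tax preferred burden: €900,000 + €139,189.19 = €1,039,189.19.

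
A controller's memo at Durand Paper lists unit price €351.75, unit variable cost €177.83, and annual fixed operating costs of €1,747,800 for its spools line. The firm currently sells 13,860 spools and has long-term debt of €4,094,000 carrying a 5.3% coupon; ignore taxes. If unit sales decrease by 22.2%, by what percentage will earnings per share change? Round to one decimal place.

-120.1%

At 13,860 units, contribution = 13,860 × €173.92 = €2,410,531.20.
EBIT = €2,410,531.20 − €1,747,800 = €662,731.20.
After interest of €216,982.00, pre-tax earnings = €445,749.20.
Degree of combined leverage = contribution ÷ (EBIT − I) = €2,410,531.20 ÷ €445,749.20 = 5.4078.
%ΔEPS = DCL × %ΔSales = 5.4078 × -22.2% = -120.1%.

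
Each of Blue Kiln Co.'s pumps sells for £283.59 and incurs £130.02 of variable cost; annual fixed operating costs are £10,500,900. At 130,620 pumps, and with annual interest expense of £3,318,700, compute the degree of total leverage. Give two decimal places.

3.21

Total contribution margin = 130,620 × £153.57 = £20,059,313.40.
Operating income = contribution − fixed costs = £20,059,313.40 − £10,500,900 = £9,558,413.40. Interest = £3,318,700.00, so EBIT − I = £6,239,713.40.
DCL = contribution ÷ (EBIT − I) = £20,059,313.40 ÷ £6,239,713.40 = 3.2148.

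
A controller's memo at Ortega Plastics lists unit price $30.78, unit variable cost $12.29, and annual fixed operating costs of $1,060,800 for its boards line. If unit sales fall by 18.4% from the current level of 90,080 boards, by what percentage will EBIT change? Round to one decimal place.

-50.7%

Total contribution margin = 90,080 × $18.49 = $1,665,579.20.
Operating income = contribution − fixed costs = $1,665,579.20 − $1,060,800 = $604,779.20.
So DOL = total CM / EBIT = $1,665,579.20 / $604,779.20 = 2.7540.
%ΔEBIT = DOL × %ΔSales = 2.7540 × -18.4% = -50.7%.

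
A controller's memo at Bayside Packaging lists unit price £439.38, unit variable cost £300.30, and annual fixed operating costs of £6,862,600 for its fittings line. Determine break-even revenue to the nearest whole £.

£21,680,250

Contribution margin per unit = £439.38 − £300.30 = £139.08, a CM ratio of £139.08 ÷ £439.38 = 0.3165.
Break-even sales = FC ÷ CM ratio = £6,862,600 × £439.38 / £139.08 = £21,680,250.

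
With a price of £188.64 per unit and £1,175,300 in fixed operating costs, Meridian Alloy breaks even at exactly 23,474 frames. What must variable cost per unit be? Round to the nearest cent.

Contribution per unit must be FC / Q = £1,175,300 / 23,474 = £50.0682.
Variable cost per unit = £188.64 − £50.0682 = £138.57.

£138.57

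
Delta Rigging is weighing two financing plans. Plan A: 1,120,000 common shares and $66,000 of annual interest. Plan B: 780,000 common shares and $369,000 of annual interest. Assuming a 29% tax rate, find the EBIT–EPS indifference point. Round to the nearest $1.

Set EPS_A = EPS_B: (EBIT − $66,000)(1 − 0.29) ÷ 1,120,000 = (EBIT − $369,000)(1 − 0.29) ÷ 780,000.
Cancelling (1 − t) and cross-multiplying: 780,000·(EBIT − 66,000) = 1,120,000·(EBIT − 369,000).
Solving, EBIT = (369,000·1,120,000 − 66,000·780,000) / (1,120,000 − 780,000) = 361,800,000,000 / 340,000 = 1,064,117.65.

$1,064,118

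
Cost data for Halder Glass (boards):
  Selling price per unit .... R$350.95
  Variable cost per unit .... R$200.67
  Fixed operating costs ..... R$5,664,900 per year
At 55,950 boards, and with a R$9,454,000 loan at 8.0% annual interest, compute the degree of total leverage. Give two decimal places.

4.23

Total contribution margin = 55,950 × R$150.28 = R$8,408,166.00.
Operating income = contribution − fixed costs = R$8,408,166.00 − R$5,664,900 = R$2,743,266.00. Interest = R$756,320.00, so EBIT − I = R$1,986,946.00.
DCL = contribution ÷ (EBIT − I) = R$8,408,166.00 ÷ R$1,986,946.00 = 4.2317.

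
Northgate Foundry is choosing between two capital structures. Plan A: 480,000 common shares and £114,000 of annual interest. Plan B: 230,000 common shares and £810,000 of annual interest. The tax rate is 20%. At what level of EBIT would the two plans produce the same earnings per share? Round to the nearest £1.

At indifference, (EBIT − 114,000)(1 − t)/480,000 = (EBIT − 810,000)(1 − t)/230,000.
Cancelling (1 − t) and cross-multiplying: 230,000·(EBIT − 114,000) = 480,000·(EBIT − 810,000).
EBIT × (480,000 − 230,000) = 810,000 × 480,000 − 114,000 × 230,000 = 362,580,000,000, so EBIT = 362,580,000,000 ÷ 250,000 = 1,450,320.00.

£1,450,320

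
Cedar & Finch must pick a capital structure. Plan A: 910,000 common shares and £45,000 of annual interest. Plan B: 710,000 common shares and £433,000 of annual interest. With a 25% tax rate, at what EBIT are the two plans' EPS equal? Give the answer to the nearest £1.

Set EPS_A = EPS_B: (EBIT − £45,000)(1 − 0.25) ÷ 910,000 = (EBIT − £433,000)(1 − 0.25) ÷ 710,000.
Cancelling (1 − t) and cross-multiplying: 710,000·(EBIT − 45,000) = 910,000·(EBIT − 433,000).
Solving, EBIT = (433,000·910,000 − 45,000·710,000) / (910,000 − 710,000) = 362,080,000,000 / 200,000 = 1,810,400.00.

£1,810,400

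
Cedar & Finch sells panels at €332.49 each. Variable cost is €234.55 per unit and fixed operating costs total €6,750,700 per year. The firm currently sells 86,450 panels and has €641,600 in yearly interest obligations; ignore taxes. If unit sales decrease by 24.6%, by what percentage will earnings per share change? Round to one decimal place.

Total contribution margin = 86,450 × €97.94 = €8,466,913.00.
Subtracting fixed costs: EBIT = €8,466,913.00 − €6,750,700 = €1,716,213.00.
After interest of €641,600.00, pre-tax earnings = €1,074,613.00.
Degree of combined leverage = contribution ÷ (EBIT − I) = €8,466,913.00 ÷ €1,074,613.00 = 7.8790.
EPS therefore changes by 7.8790 × (-24.6%) = -193.8%.

-193.8%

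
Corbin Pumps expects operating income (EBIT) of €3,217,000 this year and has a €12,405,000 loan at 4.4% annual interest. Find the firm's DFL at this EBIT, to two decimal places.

Annual interest charges come to €545,820.00.
Degree of financial leverage = EBIT / (EBIT − interest) = €3,217,000 / €2,671,180.00 = 1.2043.

1.20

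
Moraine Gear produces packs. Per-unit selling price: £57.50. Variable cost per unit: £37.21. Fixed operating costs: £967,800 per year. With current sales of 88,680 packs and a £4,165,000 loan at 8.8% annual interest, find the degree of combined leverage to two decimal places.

3.87

At 88,680 units, contribution = 88,680 × £20.29 = £1,799,317.20.
Subtracting fixed costs: EBIT = £1,799,317.20 − £967,800 = £831,517.20. Interest = £366,520.00.
DOL = £1,799,317.20 ÷ £831,517.20 = 2.1639; DFL = £831,517.20 ÷ £464,997.20 = 1.7882.
DCL = DOL × DFL = 2.1639 × 1.7882 = 3.8695.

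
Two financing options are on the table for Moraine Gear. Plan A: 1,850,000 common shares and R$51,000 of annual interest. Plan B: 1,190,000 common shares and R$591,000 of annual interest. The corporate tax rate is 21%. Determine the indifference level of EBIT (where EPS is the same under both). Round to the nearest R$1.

At indifference, (EBIT − 51,000)(1 − t)/1,850,000 = (EBIT − 591,000)(1 − t)/1,190,000.
Cancelling (1 − t) and cross-multiplying: 1,190,000·(EBIT − 51,000) = 1,850,000·(EBIT − 591,000).
Solving, EBIT = (591,000·1,850,000 − 51,000·1,190,000) / (1,850,000 − 1,190,000) = 1,032,660,000,000 / 660,000 = 1,564,636.36.

R$1,564,636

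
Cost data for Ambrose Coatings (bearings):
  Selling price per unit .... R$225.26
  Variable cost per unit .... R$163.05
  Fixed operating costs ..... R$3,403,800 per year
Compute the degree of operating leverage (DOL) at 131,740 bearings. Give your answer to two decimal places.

Total contribution margin = 131,740 × R$62.21 = R$8,195,545.40.
Operating income = contribution − fixed costs = R$8,195,545.40 − R$3,403,800 = R$4,791,745.40.
So DOL = total CM / EBIT = R$8,195,545.40 / R$4,791,745.40 = 1.7103.

1.71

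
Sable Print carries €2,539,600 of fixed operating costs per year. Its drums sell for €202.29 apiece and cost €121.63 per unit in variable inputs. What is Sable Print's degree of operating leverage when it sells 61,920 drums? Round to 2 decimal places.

2.03

Contribution at this volume is 61,920 × €80.66 = €4,994,467.20.
EBIT = €4,994,467.20 − €2,539,600 = €2,454,867.20.
Degree of operating leverage = €4,994,467.20 / €2,454,867.20 = 2.0345.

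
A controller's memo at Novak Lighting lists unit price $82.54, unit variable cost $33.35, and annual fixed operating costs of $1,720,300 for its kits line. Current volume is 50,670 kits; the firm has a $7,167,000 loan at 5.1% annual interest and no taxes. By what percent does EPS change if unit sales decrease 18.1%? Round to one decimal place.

Contribution at this volume is 50,670 × $49.19 = $2,492,457.30.
Subtracting fixed costs: EBIT = $2,492,457.30 − $1,720,300 = $772,157.30.
After interest of $365,517.00, pre-tax earnings = $406,640.30.
DCL = total CM / (EBIT − I) = $2,492,457.30 / $406,640.30 = 6.1294.
%ΔEPS = DCL × %ΔSales = 6.1294 × -18.1% = -110.9%.

-110.9%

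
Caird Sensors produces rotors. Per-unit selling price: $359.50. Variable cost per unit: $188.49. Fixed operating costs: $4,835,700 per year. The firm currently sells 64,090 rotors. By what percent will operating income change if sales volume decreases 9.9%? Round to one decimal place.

Total contribution margin = 64,090 × $171.01 = $10,960,030.90.
Operating income = contribution − fixed costs = $10,960,030.90 − $4,835,700 = $6,124,330.90.
So DOL = total CM / EBIT = $10,960,030.90 / $6,124,330.90 = 1.7896.
Operating income changes by 1.7896 × -9.9% = -17.7%.

-17.7%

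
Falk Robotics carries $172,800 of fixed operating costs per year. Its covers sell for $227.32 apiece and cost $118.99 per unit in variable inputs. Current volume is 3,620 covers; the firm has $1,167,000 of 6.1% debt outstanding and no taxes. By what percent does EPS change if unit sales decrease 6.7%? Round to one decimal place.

-17.7%

Total contribution margin = 3,620 × $108.33 = $392,154.60.
EBIT = $392,154.60 − $172,800 = $219,354.60.
Interest = $71,187.00, so EBIT − I = $148,167.60.
Degree of combined leverage = contribution ÷ (EBIT − I) = $392,154.60 ÷ $148,167.60 = 2.6467.
%ΔEPS = DCL × %ΔSales = 2.6467 × -6.7% = -17.7%.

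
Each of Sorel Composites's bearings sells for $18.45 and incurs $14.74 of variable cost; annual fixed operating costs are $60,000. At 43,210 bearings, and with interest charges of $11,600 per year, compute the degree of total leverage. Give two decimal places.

Total contribution margin = 43,210 × $3.71 = $160,309.10.
EBIT = $160,309.10 − $60,000 = $100,309.10. Interest = $11,600.00.
DOL = $160,309.10 ÷ $100,309.10 = 1.5982; DFL = $100,309.10 ÷ $88,709.10 = 1.1308.
DCL = DOL × DFL = 1.5982 × 1.1308 = 1.8072.

1.81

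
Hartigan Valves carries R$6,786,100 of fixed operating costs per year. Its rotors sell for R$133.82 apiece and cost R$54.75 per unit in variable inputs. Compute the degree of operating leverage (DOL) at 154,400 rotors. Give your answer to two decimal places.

2.25

At 154,400 units, contribution = 154,400 × R$79.07 = R$12,208,408.00.
Operating income = contribution − fixed costs = R$12,208,408.00 − R$6,786,100 = R$5,422,308.00.
So DOL = total CM / EBIT = R$12,208,408.00 / R$5,422,308.00 = 2.2515.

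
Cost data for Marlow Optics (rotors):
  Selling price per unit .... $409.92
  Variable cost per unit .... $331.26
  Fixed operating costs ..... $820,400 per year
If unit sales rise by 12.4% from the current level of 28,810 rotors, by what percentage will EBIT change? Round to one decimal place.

Total contribution margin = 28,810 × $78.66 = $2,266,194.60.
EBIT = $2,266,194.60 − $820,400 = $1,445,794.60.
Degree of operating leverage = $2,266,194.60 / $1,445,794.60 = 1.5674.
%ΔEBIT = DOL × %ΔSales = 1.5674 × +12.4% = +19.4%.

+19.4%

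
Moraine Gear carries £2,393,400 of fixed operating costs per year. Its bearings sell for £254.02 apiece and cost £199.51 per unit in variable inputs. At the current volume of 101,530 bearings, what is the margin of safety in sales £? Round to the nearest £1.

£14,637,257

Contribution margin per unit = £254.02 − £199.51 = £54.51. Break-even units = £2,393,400 ÷ £54.51 = 43,907.54; break-even revenue = 43,907.54 × £254.02 = £11,153,393.29.
Actual sales revenue = 101,530 × £254.02 = £25,790,650.60.
Margin of safety = £25,790,650.60 − £11,153,393.29 = £14,637,257.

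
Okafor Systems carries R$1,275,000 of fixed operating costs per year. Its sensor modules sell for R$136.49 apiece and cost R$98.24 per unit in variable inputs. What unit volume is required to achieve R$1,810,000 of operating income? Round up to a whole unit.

Each unit contributes R$136.49 − R$98.24 = R$38.25.
Need Q such that Q × R$38.25 − R$1,275,000 = R$1,810,000, i.e. Q = R$3,085,000 / R$38.25 = 80,653.59 → 80,654.

80,654 sensor modules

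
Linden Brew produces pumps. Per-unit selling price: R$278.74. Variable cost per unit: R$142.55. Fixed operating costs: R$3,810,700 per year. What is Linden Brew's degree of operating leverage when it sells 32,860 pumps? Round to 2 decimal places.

6.73

Contribution at this volume is 32,860 × R$136.19 = R$4,475,203.40.
Operating income = contribution − fixed costs = R$4,475,203.40 − R$3,810,700 = R$664,503.40.
So DOL = total CM / EBIT = R$4,475,203.40 / R$664,503.40 = 6.7347.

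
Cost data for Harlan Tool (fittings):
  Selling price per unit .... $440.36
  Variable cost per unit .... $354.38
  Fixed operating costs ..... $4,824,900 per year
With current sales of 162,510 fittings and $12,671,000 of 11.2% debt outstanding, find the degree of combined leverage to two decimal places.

1.81

Contribution at this volume is 162,510 × $85.98 = $13,972,609.80.
Subtracting fixed costs: EBIT = $13,972,609.80 − $4,824,900 = $9,147,709.80. Interest = $1,419,152.00, so EBIT − I = $7,728,557.80.
Degree of total leverage = total CM / (EBIT − interest) = $13,972,609.80 / $7,728,557.80 = 1.8079.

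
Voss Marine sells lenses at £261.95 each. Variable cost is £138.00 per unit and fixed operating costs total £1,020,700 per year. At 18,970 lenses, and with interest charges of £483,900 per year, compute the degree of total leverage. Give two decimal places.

At 18,970 units, contribution = 18,970 × £123.95 = £2,351,331.50.
Operating income = contribution − fixed costs = £2,351,331.50 − £1,020,700 = £1,330,631.50. Interest = £483,900.00.
DOL = £2,351,331.50 ÷ £1,330,631.50 = 1.7671; DFL = £1,330,631.50 ÷ £846,731.50 = 1.5715.
DCL = DOL × DFL = 1.7671 × 1.5715 = 2.7770.

2.78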